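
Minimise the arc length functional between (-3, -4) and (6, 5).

Arc-length functional: J[y] = ∫ sqrt(1 + (y')^2) dx.
Lagrangian L = sqrt(1 + (y')^2) has no explicit y dependence, so ∂L/∂y = 0 and the Euler-Lagrange equation gives
    d/dx( y' / sqrt(1 + (y')^2) ) = 0  ⇒  y' / sqrt(1 + (y')^2) = const.
Hence y' is constant, so y(x) is affine.
Fitting the endpoints (-3, -4) and (6, 5):
    slope m = (5 − (-4)) / (6 − (-3)) = 1,
    intercept c = (-4) − m·(-3) = -1.
Extremal: y(x) = x - 1.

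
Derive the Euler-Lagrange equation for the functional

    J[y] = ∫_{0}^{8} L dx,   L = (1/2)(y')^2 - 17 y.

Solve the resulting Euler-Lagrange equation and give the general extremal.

The Lagrangian is L = (1/2)(y')^2 - 17 y.
∂L/∂y = -17.
∂L/∂y' = y'.
The Euler-Lagrange equation d/dx(∂L/∂y') − ∂L/∂y = 0 becomes:
    y'' + 17 = 0
General solution: y(x) = -(17/2) x^2 + A x + B, where A and B are arbitrary constants fixed by the endpoint conditions.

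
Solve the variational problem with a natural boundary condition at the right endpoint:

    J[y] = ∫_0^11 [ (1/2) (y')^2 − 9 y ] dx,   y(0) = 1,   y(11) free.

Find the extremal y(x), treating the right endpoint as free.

The Lagrangian L = (1/2) (y')^2 − 9 y gives
    ∂L/∂y = −9,   ∂L/∂y' = y'.
Euler-Lagrange: d/dx(y') − (−9) = 0, i.e. y'' + 9 = 0, so
    y(x) = −(9/2) x^2 + C1 x + C2.
Fixed left endpoint y(0) = 1 ⇒ C2 = 1.
The right endpoint x = 11 is free, so the natural (transversality) condition is ∂L/∂y' |_{x=11} = 0, i.e. y'(11) = 0.
Compute y'(x) = −9 x + C1, so y'(11) = −99 + C1 = 0 ⇒ C1 = 99.
Therefore the extremal is
    y(x) = −(9/2) x^2 + 99 x + 1.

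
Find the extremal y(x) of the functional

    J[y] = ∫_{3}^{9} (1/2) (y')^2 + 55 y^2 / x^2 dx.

The Lagrangian is L = (1/2) (y')^2 + 55 y^2 / x^2.
Compute ∂L/∂y = 110y/x^2, ∂L/∂y' = y'.
The Euler-Lagrange equation d/dx(∂L/∂y') − ∂L/∂y = 0 reduces to
    y'' − 110/x^2 · y = 0  (x > 0).
Its general solution is
    y(x) = A x^11 + B x^(-10),
with A, B fixed by the endpoint conditions.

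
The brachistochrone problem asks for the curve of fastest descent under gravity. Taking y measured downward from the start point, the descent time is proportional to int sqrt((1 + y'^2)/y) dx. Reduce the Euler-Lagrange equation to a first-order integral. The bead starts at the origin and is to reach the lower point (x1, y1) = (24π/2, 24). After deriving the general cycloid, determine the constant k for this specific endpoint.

The Lagrangian L = sqrt((1 + y'^2) / y) has no explicit x dependence, so the Beltrami identity applies:
    L − y' ∂L/∂y' = C.
Compute ∂L/∂y' = y' / sqrt(y (1 + y'^2)).
Substitute:
    sqrt((1 + y'^2)/y) − y'·y' / sqrt(y (1 + y'^2))
    = (1 + y'^2) / sqrt(y (1 + y'^2)) − y'^2 / sqrt(y (1 + y'^2))
    = 1 / sqrt(y (1 + y'^2)) = C.
Squaring and rearranging gives the first integral
    y (1 + y'^2) = 1/C^2 =: k   (constant).
Solving this first-order ODE by the substitution
    y = (k/2)(1 − cos θ)
yields the cycloid parameterisation
    x(θ) = (k/2)(θ − sin θ),   y(θ) = (k/2)(1 − cos θ).
The constant k is fixed by the endpoint condition.
Now fit the given lower endpoint (x1, y1) = (24π/2, 24). At the bottom of the first arch (θ = π), the parametric equations give
    y(π) = (k/2)(1 − cos π) = k,
    x(π) = (k/2)(π − sin π) = kπ/2.
Matching y(π) = 24 gives k = 24, consistent with x(π) = 24π/2. Therefore the specific cycloid is
    x(θ) = (24/2)(θ − sin θ),   y(θ) = (24/2)(1 − cos θ).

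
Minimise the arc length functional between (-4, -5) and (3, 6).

Arc-length functional: J[y] = ∫ sqrt(1 + (y')^2) dx.
Lagrangian L = sqrt(1 + (y')^2) has no explicit y dependence, so ∂L/∂y = 0 and the Euler-Lagrange equation gives
    d/dx( y' / sqrt(1 + (y')^2) ) = 0  ⇒  y' / sqrt(1 + (y')^2) = const.
Hence y' is constant, so y(x) is affine.
Fitting the endpoints (-4, -5) and (3, 6):
    slope m = (6 − (-5)) / (3 − (-4)) = 11/7,
    intercept c = (-5) − m·(-4) = 9/7.
Extremal: y(x) = (11/7) x + 9/7.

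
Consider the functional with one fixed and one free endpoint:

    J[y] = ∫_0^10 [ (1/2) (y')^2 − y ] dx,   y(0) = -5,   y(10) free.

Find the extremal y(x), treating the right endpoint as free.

The Lagrangian L = (1/2) (y')^2 − y gives
    ∂L/∂y = −1,   ∂L/∂y' = y'.
Euler-Lagrange: d/dx(y') − (−1) = 0, i.e. y'' + 1 = 0, so
    y(x) = −(1/2) x^2 + C1 x + C2.
Fixed left endpoint y(0) = -5 ⇒ C2 = -5.
The right endpoint x = 10 is free, so the natural (transversality) condition is ∂L/∂y' |_{x=10} = 0, i.e. y'(10) = 0.
Compute y'(x) = −1 x + C1, so y'(10) = −10 + C1 = 0 ⇒ C1 = 10.
Therefore the extremal is
    y(x) = −x^2/2 + 10 x − 5.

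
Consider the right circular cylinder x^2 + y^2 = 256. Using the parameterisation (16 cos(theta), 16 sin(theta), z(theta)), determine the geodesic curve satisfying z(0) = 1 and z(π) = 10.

Parameterise the cylinder of radius R = 16 as
    r(θ) = (16 cos θ, 16 sin θ, z(θ)).
The arc-length element is
    ds = sqrt(256 + (dz/dθ)^2) dθ,
so the Lagrangian is L = sqrt(256 + z'^2).
L depends on z' only, not on z or θ, so ∂L/∂z = 0 and
    ∂L/∂z' = z' / sqrt(256 + z'^2).
The Euler-Lagrange equation gives
    d/dθ( z' / sqrt(256 + z'^2) ) = 0,
so z' is constant. Integrating once:
    z(θ) = a θ + b,
a helix on the cylinder (a straight line when the cylinder is unrolled). The constants a, b are determined by the endpoint conditions.
With endpoint conditions z(0) = 1 and z(π) = 10: from z(0) = b we get b = 1, and a·π + 1 = 10 gives a = 9/π, so
    z(θ) = (9/π) θ + 1.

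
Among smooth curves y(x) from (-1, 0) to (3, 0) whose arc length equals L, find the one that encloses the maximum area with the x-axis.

Set up the augmented Lagrangian using a multiplier λ for the length constraint:
    F(y, y') = y − λ sqrt(1 + y'^2).
F has no explicit x dependence, so the Beltrami identity yields a first integral
    F − y' ∂F/∂y' = C.
Compute ∂F/∂y' = −λ y' / sqrt(1 + y'^2). Then
    y − λ sqrt(1 + y'^2) + λ y'^2 / sqrt(1 + y'^2) = C
    ⇒  y − λ / sqrt(1 + y'^2) = C.
Solving for y' and integrating gives
    (x − a)^2 + (y − b)^2 = λ^2,
a circular arc of radius λ. The constants a, b are determined by the endpoint conditions y(-1) = y(3) = 0, and λ is fixed implicitly by the length constraint
    ∫_{-1}^{3} sqrt(1 + y'^2) dx = L.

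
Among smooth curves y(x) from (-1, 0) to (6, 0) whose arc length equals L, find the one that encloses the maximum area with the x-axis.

Set up the augmented Lagrangian using a multiplier λ for the length constraint:
    F(y, y') = y − λ sqrt(1 + y'^2).
F has no explicit x dependence, so the Beltrami identity yields a first integral
    F − y' ∂F/∂y' = C.
Compute ∂F/∂y' = −λ y' / sqrt(1 + y'^2). Then
    y − λ sqrt(1 + y'^2) + λ y'^2 / sqrt(1 + y'^2) = C
    ⇒  y − λ / sqrt(1 + y'^2) = C.
Solving for y' and integrating gives
    (x − a)^2 + (y − b)^2 = λ^2,
a circular arc of radius λ. The constants a, b are determined by the endpoint conditions y(-1) = y(6) = 0, and λ is fixed implicitly by the length constraint
    ∫_{-1}^{6} sqrt(1 + y'^2) dx = L.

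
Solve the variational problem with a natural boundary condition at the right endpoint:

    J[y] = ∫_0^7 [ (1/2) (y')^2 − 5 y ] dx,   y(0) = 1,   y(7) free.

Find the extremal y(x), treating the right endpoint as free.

The Lagrangian L = (1/2) (y')^2 − 5 y gives
    ∂L/∂y = −5,   ∂L/∂y' = y'.
Euler-Lagrange: d/dx(y') − (−5) = 0, i.e. y'' + 5 = 0, so
    y(x) = −(5/2) x^2 + C1 x + C2.
Fixed left endpoint y(0) = 1 ⇒ C2 = 1.
The right endpoint x = 7 is free, so the natural (transversality) condition is ∂L/∂y' |_{x=7} = 0, i.e. y'(7) = 0.
Compute y'(x) = −5 x + C1, so y'(7) = −35 + C1 = 0 ⇒ C1 = 35.
Therefore the extremal is
    y(x) = −(5/2) x^2 + 35 x + 1.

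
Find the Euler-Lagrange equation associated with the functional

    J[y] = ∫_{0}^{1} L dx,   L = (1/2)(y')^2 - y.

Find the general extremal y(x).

The Lagrangian is L = (1/2)(y')^2 - y.
∂L/∂y = -1.
∂L/∂y' = y'.
The Euler-Lagrange equation d/dx(∂L/∂y') − ∂L/∂y = 0 becomes:
    y'' + 1 = 0
General solution: y(x) = -x^2/2 + A x + B, where A and B are arbitrary constants fixed by the endpoint conditions.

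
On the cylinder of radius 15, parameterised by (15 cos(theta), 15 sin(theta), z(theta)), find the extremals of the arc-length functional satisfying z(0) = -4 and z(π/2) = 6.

Parameterise the cylinder of radius R = 15 as
    r(θ) = (15 cos θ, 15 sin θ, z(θ)).
The arc-length element is
    ds = sqrt(225 + (dz/dθ)^2) dθ,
so the Lagrangian is L = sqrt(225 + z'^2).
L depends on z' only, not on z or θ, so ∂L/∂z = 0 and
    ∂L/∂z' = z' / sqrt(225 + z'^2).
The Euler-Lagrange equation gives
    d/dθ( z' / sqrt(225 + z'^2) ) = 0,
so z' is constant. Integrating once:
    z(θ) = a θ + b,
a helix on the cylinder (a straight line when the cylinder is unrolled). The constants a, b are determined by the endpoint conditions.
With endpoint conditions z(0) = -4 and z(π/2) = 6: from z(0) = b we get b = -4, and a·π/2 + -4 = 6 gives a = 20/π, so
    z(θ) = (20/π) θ − 4.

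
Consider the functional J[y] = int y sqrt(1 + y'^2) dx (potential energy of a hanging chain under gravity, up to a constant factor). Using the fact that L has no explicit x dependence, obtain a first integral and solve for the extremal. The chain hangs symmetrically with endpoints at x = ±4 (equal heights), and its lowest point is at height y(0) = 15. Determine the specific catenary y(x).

The Lagrangian L(y, y') = y sqrt(1 + y'^2) has no explicit x dependence, so the Beltrami identity applies:
    L − y' ∂L/∂y' = C.
Compute ∂L/∂y' = y · y' / sqrt(1 + y'^2). Then
    L − y' ∂L/∂y'
    = y sqrt(1 + y'^2) − y · y'^2 / sqrt(1 + y'^2)
    = y (1 + y'^2 − y'^2) / sqrt(1 + y'^2)
    = y / sqrt(1 + y'^2) = C.
Squaring gives y^2 = C^2 (1 + y'^2), i.e.
    y'^2 = y^2 / C^2 − 1.
Separating variables,
    dy / sqrt(y^2 − C^2) = dx / C,
and integrating gives arccosh(y / C) = (x − a)/C, so
    y(x) = C cosh((x − a)/C),
the catenary. The constants C and a are fixed by the two endpoint conditions (and, for the hanging-chain problem, the length constraint selects C).
Now fit the given data. The endpoints x = ±4 are symmetric at equal height, so the catenary is even about its minimum: a = 0 and y(x) = C cosh(x/C). The lowest point is y(0) = C cosh(0) = C, and we are told y(0) = 15, so C = 15. Therefore
    y(x) = 15 cosh(x/15),
and at the endpoints
    y(±4) = 15 cosh(4/15).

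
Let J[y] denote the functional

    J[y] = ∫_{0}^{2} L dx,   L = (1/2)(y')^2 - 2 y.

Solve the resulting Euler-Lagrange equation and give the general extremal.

The Lagrangian is L = (1/2)(y')^2 - 2 y.
∂L/∂y = -2.
∂L/∂y' = y'.
The Euler-Lagrange equation d/dx(∂L/∂y') − ∂L/∂y = 0 becomes:
    y'' + 2 = 0
General solution: y(x) = -x^2 + A x + B, where A and B are arbitrary constants fixed by the endpoint conditions.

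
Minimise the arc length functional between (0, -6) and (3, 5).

Arc-length functional: J[y] = ∫ sqrt(1 + (y')^2) dx.
Lagrangian L = sqrt(1 + (y')^2) has no explicit y dependence, so ∂L/∂y = 0 and the Euler-Lagrange equation gives
    d/dx( y' / sqrt(1 + (y')^2) ) = 0  ⇒  y' / sqrt(1 + (y')^2) = const.
Hence y' is constant, so y(x) is affine.
Fitting the endpoints (0, -6) and (3, 5):
    slope m = (5 − (-6)) / (3 − 0) = 11/3,
    intercept c = (-6) − m·0 = -6.
Extremal: y(x) = (11/3) x - 6.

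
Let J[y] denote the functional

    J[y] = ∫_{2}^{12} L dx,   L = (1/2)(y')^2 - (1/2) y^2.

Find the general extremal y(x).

The Lagrangian is L = (1/2)(y')^2 - (1/2) y^2.
∂L/∂y = -y.
∂L/∂y' = y'.
The Euler-Lagrange equation d/dx(∂L/∂y') − ∂L/∂y = 0 becomes:
    y'' + y = 0
General solution: y(x) = A sin(x) + B cos(x), where A and B are arbitrary constants fixed by the endpoint conditions.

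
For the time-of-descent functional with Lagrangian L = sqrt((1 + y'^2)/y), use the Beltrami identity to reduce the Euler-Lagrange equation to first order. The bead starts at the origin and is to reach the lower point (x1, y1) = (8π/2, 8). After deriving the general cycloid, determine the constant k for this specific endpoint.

The Lagrangian L = sqrt((1 + y'^2) / y) has no explicit x dependence, so the Beltrami identity applies:
    L − y' ∂L/∂y' = C.
Compute ∂L/∂y' = y' / sqrt(y (1 + y'^2)).
Substitute:
    sqrt((1 + y'^2)/y) − y'·y' / sqrt(y (1 + y'^2))
    = (1 + y'^2) / sqrt(y (1 + y'^2)) − y'^2 / sqrt(y (1 + y'^2))
    = 1 / sqrt(y (1 + y'^2)) = C.
Squaring and rearranging gives the first integral
    y (1 + y'^2) = 1/C^2 =: k   (constant).
Solving this first-order ODE by the substitution
    y = (k/2)(1 − cos θ)
yields the cycloid parameterisation
    x(θ) = (k/2)(θ − sin θ),   y(θ) = (k/2)(1 − cos θ).
The constant k is fixed by the endpoint condition.
Now fit the given lower endpoint (x1, y1) = (8π/2, 8). At the bottom of the first arch (θ = π), the parametric equations give
    y(π) = (k/2)(1 − cos π) = k,
    x(π) = (k/2)(π − sin π) = kπ/2.
Matching y(π) = 8 gives k = 8, consistent with x(π) = 8π/2. Therefore the specific cycloid is
    x(θ) = (8/2)(θ − sin θ),   y(θ) = (8/2)(1 − cos θ).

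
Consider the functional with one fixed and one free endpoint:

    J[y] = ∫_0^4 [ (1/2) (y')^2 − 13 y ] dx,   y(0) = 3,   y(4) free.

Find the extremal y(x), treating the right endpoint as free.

The Lagrangian L = (1/2) (y')^2 − 13 y gives
    ∂L/∂y = −13,   ∂L/∂y' = y'.
Euler-Lagrange: d/dx(y') − (−13) = 0, i.e. y'' + 13 = 0, so
    y(x) = −(13/2) x^2 + C1 x + C2.
Fixed left endpoint y(0) = 3 ⇒ C2 = 3.
The right endpoint x = 4 is free, so the natural (transversality) condition is ∂L/∂y' |_{x=4} = 0, i.e. y'(4) = 0.
Compute y'(x) = −13 x + C1, so y'(4) = −52 + C1 = 0 ⇒ C1 = 52.
Therefore the extremal is
    y(x) = −(13/2) x^2 + 52 x + 3.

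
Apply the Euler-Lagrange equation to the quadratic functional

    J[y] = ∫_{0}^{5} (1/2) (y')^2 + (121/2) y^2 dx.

The Lagrangian is L = (1/2) (y')^2 + (121/2) y^2.
Compute ∂L/∂y = 121y, ∂L/∂y' = y'.
The Euler-Lagrange equation d/dx(∂L/∂y') − ∂L/∂y = 0 reduces to
    y'' − 121 y = 0.
Its general solution is
    y(x) = A e^(11x) + B e^(−11x),
with A, B fixed by the endpoint conditions.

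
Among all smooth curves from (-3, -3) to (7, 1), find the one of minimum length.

Arc-length functional: J[y] = ∫ sqrt(1 + (y')^2) dx.
Lagrangian L = sqrt(1 + (y')^2) has no explicit y dependence, so ∂L/∂y = 0 and the Euler-Lagrange equation gives
    d/dx( y' / sqrt(1 + (y')^2) ) = 0  ⇒  y' / sqrt(1 + (y')^2) = const.
Hence y' is constant, so y(x) is affine.
Fitting the endpoints (-3, -3) and (7, 1):
    slope m = (1 − (-3)) / (7 − (-3)) = 2/5,
    intercept c = (-3) − m·(-3) = -9/5.
Extremal: y(x) = (2/5) x - 9/5.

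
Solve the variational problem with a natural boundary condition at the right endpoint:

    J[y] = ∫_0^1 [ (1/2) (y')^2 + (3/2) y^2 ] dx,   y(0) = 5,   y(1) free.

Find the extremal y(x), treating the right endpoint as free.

The Lagrangian L = (1/2) (y')^2 + (3/2) y^2 gives
    ∂L/∂y = 3 y,   ∂L/∂y' = y'.
Euler-Lagrange: y'' − 3 y = 0.
With k = sqrt(3), the general solution is
    y(x) = A cosh(sqrt(3) x) + B sinh(sqrt(3) x).
Fixed left endpoint y(0) = 5 ⇒ A = 5.
The right endpoint x = 1 is free, so the natural (transversality) condition is ∂L/∂y' |_{x=1} = 0, i.e. y'(1) = 0.
Compute y'(x) = A k sinh(k x) + B k cosh(k x), so
    y'(1) = A k sinh(k·1) + B k cosh(k·1) = 0
    ⇒ B = −A tanh(k·1) = − 5 tanh(sqrt(3)·1).
Therefore the extremal is
    y(x) = 5 cosh(sqrt(3) x) − 5 tanh(sqrt(3)·1) sinh(sqrt(3) x).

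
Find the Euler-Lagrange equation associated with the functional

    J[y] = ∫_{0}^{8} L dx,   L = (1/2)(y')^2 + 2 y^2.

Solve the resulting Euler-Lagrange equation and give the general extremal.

The Lagrangian is L = (1/2)(y')^2 + 2 y^2.
∂L/∂y = 4y.
∂L/∂y' = y'.
The Euler-Lagrange equation d/dx(∂L/∂y') − ∂L/∂y = 0 becomes:
    y'' - 4 y = 0
General solution: y(x) = A e^(2x) + B e^(-2x), where A and B are arbitrary constants fixed by the endpoint conditions.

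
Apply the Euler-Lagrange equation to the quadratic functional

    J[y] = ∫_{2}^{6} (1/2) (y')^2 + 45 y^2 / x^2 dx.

The Lagrangian is L = (1/2) (y')^2 + 45 y^2 / x^2.
Compute ∂L/∂y = 90y/x^2, ∂L/∂y' = y'.
The Euler-Lagrange equation d/dx(∂L/∂y') − ∂L/∂y = 0 reduces to
    y'' − 90/x^2 · y = 0  (x > 0).
Its general solution is
    y(x) = A x^10 + B x^(-9),
with A, B fixed by the endpoint conditions.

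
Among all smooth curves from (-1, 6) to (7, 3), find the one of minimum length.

Arc-length functional: J[y] = ∫ sqrt(1 + (y')^2) dx.
Lagrangian L = sqrt(1 + (y')^2) has no explicit y dependence, so ∂L/∂y = 0 and the Euler-Lagrange equation gives
    d/dx( y' / sqrt(1 + (y')^2) ) = 0  ⇒  y' / sqrt(1 + (y')^2) = const.
Hence y' is constant, so y(x) is affine.
Fitting the endpoints (-1, 6) and (7, 3):
    slope m = (3 − 6) / (7 − (-1)) = -3/8,
    intercept c = 6 − m·(-1) = 45/8.
Extremal: y(x) = (-3/8) x + 45/8.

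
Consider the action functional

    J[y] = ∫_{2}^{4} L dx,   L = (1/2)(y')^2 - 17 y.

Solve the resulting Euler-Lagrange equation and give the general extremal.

The Lagrangian is L = (1/2)(y')^2 - 17 y.
∂L/∂y = -17.
∂L/∂y' = y'.
The Euler-Lagrange equation d/dx(∂L/∂y') − ∂L/∂y = 0 becomes:
    y'' + 17 = 0
General solution: y(x) = -(17/2) x^2 + A x + B, where A and B are arbitrary constants fixed by the endpoint conditions.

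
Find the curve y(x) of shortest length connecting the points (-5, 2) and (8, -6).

Arc-length functional: J[y] = ∫ sqrt(1 + (y')^2) dx.
Lagrangian L = sqrt(1 + (y')^2) has no explicit y dependence, so ∂L/∂y = 0 and the Euler-Lagrange equation gives
    d/dx( y' / sqrt(1 + (y')^2) ) = 0  ⇒  y' / sqrt(1 + (y')^2) = const.
Hence y' is constant, so y(x) is affine.
Fitting the endpoints (-5, 2) and (8, -6):
    slope m = ((-6) − 2) / (8 − (-5)) = -8/13,
    intercept c = 2 − m·(-5) = -14/13.
Extremal: y(x) = (-8/13) x - 14/13.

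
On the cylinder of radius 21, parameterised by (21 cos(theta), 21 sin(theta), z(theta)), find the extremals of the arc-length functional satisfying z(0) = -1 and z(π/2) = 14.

Parameterise the cylinder of radius R = 21 as
    r(θ) = (21 cos θ, 21 sin θ, z(θ)).
The arc-length element is
    ds = sqrt(441 + (dz/dθ)^2) dθ,
so the Lagrangian is L = sqrt(441 + z'^2).
L depends on z' only, not on z or θ, so ∂L/∂z = 0 and
    ∂L/∂z' = z' / sqrt(441 + z'^2).
The Euler-Lagrange equation gives
    d/dθ( z' / sqrt(441 + z'^2) ) = 0,
so z' is constant. Integrating once:
    z(θ) = a θ + b,
a helix on the cylinder (a straight line when the cylinder is unrolled). The constants a, b are determined by the endpoint conditions.
With endpoint conditions z(0) = -1 and z(π/2) = 14: from z(0) = b we get b = -1, and a·π/2 + -1 = 14 gives a = 30/π, so
    z(θ) = (30/π) θ − 1.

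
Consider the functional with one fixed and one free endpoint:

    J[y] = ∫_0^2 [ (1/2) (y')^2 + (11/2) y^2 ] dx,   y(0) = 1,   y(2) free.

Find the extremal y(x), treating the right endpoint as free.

The Lagrangian L = (1/2) (y')^2 + (11/2) y^2 gives
    ∂L/∂y = 11 y,   ∂L/∂y' = y'.
Euler-Lagrange: y'' − 11 y = 0.
With k = sqrt(11), the general solution is
    y(x) = A cosh(sqrt(11) x) + B sinh(sqrt(11) x).
Fixed left endpoint y(0) = 1 ⇒ A = 1.
The right endpoint x = 2 is free, so the natural (transversality) condition is ∂L/∂y' |_{x=2} = 0, i.e. y'(2) = 0.
Compute y'(x) = A k sinh(k x) + B k cosh(k x), so
    y'(2) = A k sinh(k·2) + B k cosh(k·2) = 0
    ⇒ B = −A tanh(k·2) = − tanh(sqrt(11)·2).
Therefore the extremal is
    y(x) = cosh(sqrt(11) x) − tanh(sqrt(11)·2) sinh(sqrt(11) x).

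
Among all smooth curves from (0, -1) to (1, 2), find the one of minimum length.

Arc-length functional: J[y] = ∫ sqrt(1 + (y')^2) dx.
Lagrangian L = sqrt(1 + (y')^2) has no explicit y dependence, so ∂L/∂y = 0 and the Euler-Lagrange equation gives
    d/dx( y' / sqrt(1 + (y')^2) ) = 0  ⇒  y' / sqrt(1 + (y')^2) = const.
Hence y' is constant, so y(x) is affine.
Fitting the endpoints (0, -1) and (1, 2):
    slope m = (2 − (-1)) / (1 − 0) = 3,
    intercept c = (-1) − m·0 = -1.
Extremal: y(x) = 3 x - 1.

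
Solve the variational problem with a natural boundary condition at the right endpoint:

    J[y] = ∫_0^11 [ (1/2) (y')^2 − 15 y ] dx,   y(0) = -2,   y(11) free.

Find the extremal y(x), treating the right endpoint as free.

The Lagrangian L = (1/2) (y')^2 − 15 y gives
    ∂L/∂y = −15,   ∂L/∂y' = y'.
Euler-Lagrange: d/dx(y') − (−15) = 0, i.e. y'' + 15 = 0, so
    y(x) = −(15/2) x^2 + C1 x + C2.
Fixed left endpoint y(0) = -2 ⇒ C2 = -2.
The right endpoint x = 11 is free, so the natural (transversality) condition is ∂L/∂y' |_{x=11} = 0, i.e. y'(11) = 0.
Compute y'(x) = −15 x + C1, so y'(11) = −165 + C1 = 0 ⇒ C1 = 165.
Therefore the extremal is
    y(x) = −(15/2) x^2 + 165 x − 2.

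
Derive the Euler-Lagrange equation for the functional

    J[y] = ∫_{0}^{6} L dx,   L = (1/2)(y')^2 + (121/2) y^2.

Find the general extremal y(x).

The Lagrangian is L = (1/2)(y')^2 + (121/2) y^2.
∂L/∂y = 121y.
∂L/∂y' = y'.
The Euler-Lagrange equation d/dx(∂L/∂y') − ∂L/∂y = 0 becomes:
    y'' - 121 y = 0
General solution: y(x) = A e^(11x) + B e^(-11x), where A and B are arbitrary constants fixed by the endpoint conditions.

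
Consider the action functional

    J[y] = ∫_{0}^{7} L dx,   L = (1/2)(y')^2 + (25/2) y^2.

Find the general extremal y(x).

The Lagrangian is L = (1/2)(y')^2 + (25/2) y^2.
∂L/∂y = 25y.
∂L/∂y' = y'.
The Euler-Lagrange equation d/dx(∂L/∂y') − ∂L/∂y = 0 becomes:
    y'' - 25 y = 0
General solution: y(x) = A e^(5x) + B e^(-5x), where A and B are arbitrary constants fixed by the endpoint conditions.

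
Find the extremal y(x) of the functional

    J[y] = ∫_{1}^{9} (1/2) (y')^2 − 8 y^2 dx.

The Lagrangian is L = (1/2) (y')^2 − 8 y^2.
Compute ∂L/∂y = -16y, ∂L/∂y' = y'.
The Euler-Lagrange equation d/dx(∂L/∂y') − ∂L/∂y = 0 reduces to
    y'' + 16 y = 0.
Its general solution is
    y(x) = A sin(4x) + B cos(4x),
with A, B fixed by the endpoint conditions.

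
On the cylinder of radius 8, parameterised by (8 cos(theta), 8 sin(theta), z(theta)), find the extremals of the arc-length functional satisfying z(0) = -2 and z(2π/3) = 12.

Parameterise the cylinder of radius R = 8 as
    r(θ) = (8 cos θ, 8 sin θ, z(θ)).
The arc-length element is
    ds = sqrt(64 + (dz/dθ)^2) dθ,
so the Lagrangian is L = sqrt(64 + z'^2).
L depends on z' only, not on z or θ, so ∂L/∂z = 0 and
    ∂L/∂z' = z' / sqrt(64 + z'^2).
The Euler-Lagrange equation gives
    d/dθ( z' / sqrt(64 + z'^2) ) = 0,
so z' is constant. Integrating once:
    z(θ) = a θ + b,
a helix on the cylinder (a straight line when the cylinder is unrolled). The constants a, b are determined by the endpoint conditions.
With endpoint conditions z(0) = -2 and z(2π/3) = 12: from z(0) = b we get b = -2, and a·2π/3 + -2 = 12 gives a = 21/π, so
    z(θ) = (21/π) θ − 2.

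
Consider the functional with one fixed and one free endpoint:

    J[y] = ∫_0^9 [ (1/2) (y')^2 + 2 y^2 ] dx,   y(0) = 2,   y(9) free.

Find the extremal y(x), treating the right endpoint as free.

The Lagrangian L = (1/2) (y')^2 + 2 y^2 gives
    ∂L/∂y = 4 y,   ∂L/∂y' = y'.
Euler-Lagrange: y'' − 4 y = 0.
With k = 2, the general solution is
    y(x) = A cosh(2 x) + B sinh(2 x).
Fixed left endpoint y(0) = 2 ⇒ A = 2.
The right endpoint x = 9 is free, so the natural (transversality) condition is ∂L/∂y' |_{x=9} = 0, i.e. y'(9) = 0.
Compute y'(x) = A k sinh(k x) + B k cosh(k x), so
    y'(9) = A k sinh(k·9) + B k cosh(k·9) = 0
    ⇒ B = −A tanh(k·9) = − 2 tanh(2·9).
Therefore the extremal is
    y(x) = 2 cosh(2 x) − 2 tanh(2·9) sinh(2 x).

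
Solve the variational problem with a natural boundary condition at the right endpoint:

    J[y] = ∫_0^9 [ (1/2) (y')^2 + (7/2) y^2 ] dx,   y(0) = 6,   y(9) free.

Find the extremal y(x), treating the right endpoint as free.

The Lagrangian L = (1/2) (y')^2 + (7/2) y^2 gives
    ∂L/∂y = 7 y,   ∂L/∂y' = y'.
Euler-Lagrange: y'' − 7 y = 0.
With k = sqrt(7), the general solution is
    y(x) = A cosh(sqrt(7) x) + B sinh(sqrt(7) x).
Fixed left endpoint y(0) = 6 ⇒ A = 6.
The right endpoint x = 9 is free, so the natural (transversality) condition is ∂L/∂y' |_{x=9} = 0, i.e. y'(9) = 0.
Compute y'(x) = A k sinh(k x) + B k cosh(k x), so
    y'(9) = A k sinh(k·9) + B k cosh(k·9) = 0
    ⇒ B = −A tanh(k·9) = − 6 tanh(sqrt(7)·9).
Therefore the extremal is
    y(x) = 6 cosh(sqrt(7) x) − 6 tanh(sqrt(7)·9) sinh(sqrt(7) x).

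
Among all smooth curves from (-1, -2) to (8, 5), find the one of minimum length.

Arc-length functional: J[y] = ∫ sqrt(1 + (y')^2) dx.
Lagrangian L = sqrt(1 + (y')^2) has no explicit y dependence, so ∂L/∂y = 0 and the Euler-Lagrange equation gives
    d/dx( y' / sqrt(1 + (y')^2) ) = 0  ⇒  y' / sqrt(1 + (y')^2) = const.
Hence y' is constant, so y(x) is affine.
Fitting the endpoints (-1, -2) and (8, 5):
    slope m = (5 − (-2)) / (8 − (-1)) = 7/9,
    intercept c = (-2) − m·(-1) = -11/9.
Extremal: y(x) = (7/9) x - 11/9.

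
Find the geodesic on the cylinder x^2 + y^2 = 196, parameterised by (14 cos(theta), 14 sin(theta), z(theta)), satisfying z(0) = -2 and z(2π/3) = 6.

Parameterise the cylinder of radius R = 14 as
    r(θ) = (14 cos θ, 14 sin θ, z(θ)).
The arc-length element is
    ds = sqrt(196 + (dz/dθ)^2) dθ,
so the Lagrangian is L = sqrt(196 + z'^2).
L depends on z' only, not on z or θ, so ∂L/∂z = 0 and
    ∂L/∂z' = z' / sqrt(196 + z'^2).
The Euler-Lagrange equation gives
    d/dθ( z' / sqrt(196 + z'^2) ) = 0,
so z' is constant. Integrating once:
    z(θ) = a θ + b,
a helix on the cylinder (a straight line when the cylinder is unrolled). The constants a, b are determined by the endpoint conditions.
With endpoint conditions z(0) = -2 and z(2π/3) = 6: from z(0) = b we get b = -2, and a·2π/3 + -2 = 6 gives a = 12/π, so
    z(θ) = (12/π) θ − 2.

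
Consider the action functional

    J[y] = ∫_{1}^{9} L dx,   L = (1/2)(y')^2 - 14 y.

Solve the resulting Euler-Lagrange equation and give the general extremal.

The Lagrangian is L = (1/2)(y')^2 - 14 y.
∂L/∂y = -14.
∂L/∂y' = y'.
The Euler-Lagrange equation d/dx(∂L/∂y') − ∂L/∂y = 0 becomes:
    y'' + 14 = 0
General solution: y(x) = -7 x^2 + A x + B, where A and B are arbitrary constants fixed by the endpoint conditions.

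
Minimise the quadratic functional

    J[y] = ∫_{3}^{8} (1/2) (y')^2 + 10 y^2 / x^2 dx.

The Lagrangian is L = (1/2) (y')^2 + 10 y^2 / x^2.
Compute ∂L/∂y = 20y/x^2, ∂L/∂y' = y'.
The Euler-Lagrange equation d/dx(∂L/∂y') − ∂L/∂y = 0 reduces to
    y'' − 20/x^2 · y = 0  (x > 0).
Its general solution is
    y(x) = A x^5 + B x^(-4),
with A, B fixed by the endpoint conditions.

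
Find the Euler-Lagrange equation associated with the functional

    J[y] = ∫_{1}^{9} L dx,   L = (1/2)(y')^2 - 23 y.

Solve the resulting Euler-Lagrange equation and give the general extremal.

The Lagrangian is L = (1/2)(y')^2 - 23 y.
∂L/∂y = -23.
∂L/∂y' = y'.
The Euler-Lagrange equation d/dx(∂L/∂y') − ∂L/∂y = 0 becomes:
    y'' + 23 = 0
General solution: y(x) = -(23/2) x^2 + A x + B, where A and B are arbitrary constants fixed by the endpoint conditions.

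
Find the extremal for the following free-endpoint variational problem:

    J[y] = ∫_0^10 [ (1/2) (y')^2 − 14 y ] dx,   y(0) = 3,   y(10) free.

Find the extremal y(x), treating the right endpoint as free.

The Lagrangian L = (1/2) (y')^2 − 14 y gives
    ∂L/∂y = −14,   ∂L/∂y' = y'.
Euler-Lagrange: d/dx(y') − (−14) = 0, i.e. y'' + 14 = 0, so
    y(x) = −(14/2) x^2 + C1 x + C2.
Fixed left endpoint y(0) = 3 ⇒ C2 = 3.
The right endpoint x = 10 is free, so the natural (transversality) condition is ∂L/∂y' |_{x=10} = 0, i.e. y'(10) = 0.
Compute y'(x) = −14 x + C1, so y'(10) = −140 + C1 = 0 ⇒ C1 = 140.
Therefore the extremal is
    y(x) = −7 x^2 + 140 x + 3.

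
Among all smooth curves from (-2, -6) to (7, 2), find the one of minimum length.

Arc-length functional: J[y] = ∫ sqrt(1 + (y')^2) dx.
Lagrangian L = sqrt(1 + (y')^2) has no explicit y dependence, so ∂L/∂y = 0 and the Euler-Lagrange equation gives
    d/dx( y' / sqrt(1 + (y')^2) ) = 0  ⇒  y' / sqrt(1 + (y')^2) = const.
Hence y' is constant, so y(x) is affine.
Fitting the endpoints (-2, -6) and (7, 2):
    slope m = (2 − (-6)) / (7 − (-2)) = 8/9,
    intercept c = (-6) − m·(-2) = -38/9.
Extremal: y(x) = (8/9) x - 38/9.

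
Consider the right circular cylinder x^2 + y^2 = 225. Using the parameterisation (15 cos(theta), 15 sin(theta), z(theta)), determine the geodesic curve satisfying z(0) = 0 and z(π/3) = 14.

Parameterise the cylinder of radius R = 15 as
    r(θ) = (15 cos θ, 15 sin θ, z(θ)).
The arc-length element is
    ds = sqrt(225 + (dz/dθ)^2) dθ,
so the Lagrangian is L = sqrt(225 + z'^2).
L depends on z' only, not on z or θ, so ∂L/∂z = 0 and
    ∂L/∂z' = z' / sqrt(225 + z'^2).
The Euler-Lagrange equation gives
    d/dθ( z' / sqrt(225 + z'^2) ) = 0,
so z' is constant. Integrating once:
    z(θ) = a θ + b,
a helix on the cylinder (a straight line when the cylinder is unrolled). The constants a, b are determined by the endpoint conditions.
With endpoint conditions z(0) = 0 and z(π/3) = 14: from z(0) = b we get b = 0, and a·π/3 + 0 = 14 gives a = 42/π, so
    z(θ) = (42/π) θ.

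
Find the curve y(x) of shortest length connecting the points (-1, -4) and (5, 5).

Arc-length functional: J[y] = ∫ sqrt(1 + (y')^2) dx.
Lagrangian L = sqrt(1 + (y')^2) has no explicit y dependence, so ∂L/∂y = 0 and the Euler-Lagrange equation gives
    d/dx( y' / sqrt(1 + (y')^2) ) = 0  ⇒  y' / sqrt(1 + (y')^2) = const.
Hence y' is constant, so y(x) is affine.
Fitting the endpoints (-1, -4) and (5, 5):
    slope m = (5 − (-4)) / (5 − (-1)) = 3/2,
    intercept c = (-4) − m·(-1) = -5/2.
Extremal: y(x) = (3/2) x - 5/2.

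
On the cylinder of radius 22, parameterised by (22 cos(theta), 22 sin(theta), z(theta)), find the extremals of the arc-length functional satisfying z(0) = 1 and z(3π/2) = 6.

Parameterise the cylinder of radius R = 22 as
    r(θ) = (22 cos θ, 22 sin θ, z(θ)).
The arc-length element is
    ds = sqrt(484 + (dz/dθ)^2) dθ,
so the Lagrangian is L = sqrt(484 + z'^2).
L depends on z' only, not on z or θ, so ∂L/∂z = 0 and
    ∂L/∂z' = z' / sqrt(484 + z'^2).
The Euler-Lagrange equation gives
    d/dθ( z' / sqrt(484 + z'^2) ) = 0,
so z' is constant. Integrating once:
    z(θ) = a θ + b,
a helix on the cylinder (a straight line when the cylinder is unrolled). The constants a, b are determined by the endpoint conditions.
With endpoint conditions z(0) = 1 and z(3π/2) = 6: from z(0) = b we get b = 1, and a·3π/2 + 1 = 6 gives a = 10/(3π), so
    z(θ) = (10/(3π)) θ + 1.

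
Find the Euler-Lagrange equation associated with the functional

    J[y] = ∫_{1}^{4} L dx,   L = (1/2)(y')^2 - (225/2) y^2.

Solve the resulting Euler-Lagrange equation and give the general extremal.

The Lagrangian is L = (1/2)(y')^2 - (225/2) y^2.
∂L/∂y = -225y.
∂L/∂y' = y'.
The Euler-Lagrange equation d/dx(∂L/∂y') − ∂L/∂y = 0 becomes:
    y'' + 225 y = 0
General solution: y(x) = A sin(15x) + B cos(15x), where A and B are arbitrary constants fixed by the endpoint conditions.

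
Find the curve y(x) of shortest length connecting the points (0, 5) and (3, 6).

Arc-length functional: J[y] = ∫ sqrt(1 + (y')^2) dx.
Lagrangian L = sqrt(1 + (y')^2) has no explicit y dependence, so ∂L/∂y = 0 and the Euler-Lagrange equation gives
    d/dx( y' / sqrt(1 + (y')^2) ) = 0  ⇒  y' / sqrt(1 + (y')^2) = const.
Hence y' is constant, so y(x) is affine.
Fitting the endpoints (0, 5) and (3, 6):
    slope m = (6 − 5) / (3 − 0) = 1/3,
    intercept c = 5 − m·0 = 5.
Extremal: y(x) = (1/3) x + 5.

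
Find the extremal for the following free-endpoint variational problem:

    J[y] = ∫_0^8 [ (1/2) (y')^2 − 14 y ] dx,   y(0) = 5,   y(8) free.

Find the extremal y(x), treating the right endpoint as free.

The Lagrangian L = (1/2) (y')^2 − 14 y gives
    ∂L/∂y = −14,   ∂L/∂y' = y'.
Euler-Lagrange: d/dx(y') − (−14) = 0, i.e. y'' + 14 = 0, so
    y(x) = −(14/2) x^2 + C1 x + C2.
Fixed left endpoint y(0) = 5 ⇒ C2 = 5.
The right endpoint x = 8 is free, so the natural (transversality) condition is ∂L/∂y' |_{x=8} = 0, i.e. y'(8) = 0.
Compute y'(x) = −14 x + C1, so y'(8) = −112 + C1 = 0 ⇒ C1 = 112.
Therefore the extremal is
    y(x) = −7 x^2 + 112 x + 5.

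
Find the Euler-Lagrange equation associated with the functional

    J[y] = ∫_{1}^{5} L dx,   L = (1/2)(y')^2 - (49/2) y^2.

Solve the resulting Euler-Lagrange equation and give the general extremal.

The Lagrangian is L = (1/2)(y')^2 - (49/2) y^2.
∂L/∂y = -49y.
∂L/∂y' = y'.
The Euler-Lagrange equation d/dx(∂L/∂y') − ∂L/∂y = 0 becomes:
    y'' + 49 y = 0
General solution: y(x) = A sin(7x) + B cos(7x), where A and B are arbitrary constants fixed by the endpoint conditions.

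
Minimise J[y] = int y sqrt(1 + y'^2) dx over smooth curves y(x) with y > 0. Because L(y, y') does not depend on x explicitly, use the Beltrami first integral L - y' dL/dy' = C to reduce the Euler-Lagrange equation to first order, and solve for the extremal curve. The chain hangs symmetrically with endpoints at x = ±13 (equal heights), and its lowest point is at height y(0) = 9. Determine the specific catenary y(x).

The Lagrangian L(y, y') = y sqrt(1 + y'^2) has no explicit x dependence, so the Beltrami identity applies:
    L − y' ∂L/∂y' = C.
Compute ∂L/∂y' = y · y' / sqrt(1 + y'^2). Then
    L − y' ∂L/∂y'
    = y sqrt(1 + y'^2) − y · y'^2 / sqrt(1 + y'^2)
    = y (1 + y'^2 − y'^2) / sqrt(1 + y'^2)
    = y / sqrt(1 + y'^2) = C.
Squaring gives y^2 = C^2 (1 + y'^2), i.e.
    y'^2 = y^2 / C^2 − 1.
Separating variables,
    dy / sqrt(y^2 − C^2) = dx / C,
and integrating gives arccosh(y / C) = (x − a)/C, so
    y(x) = C cosh((x − a)/C),
the catenary. The constants C and a are fixed by the two endpoint conditions (and, for the hanging-chain problem, the length constraint selects C).
Now fit the given data. The endpoints x = ±13 are symmetric at equal height, so the catenary is even about its minimum: a = 0 and y(x) = C cosh(x/C). The lowest point is y(0) = C cosh(0) = C, and we are told y(0) = 9, so C = 9. Therefore
    y(x) = 9 cosh(x/9),
and at the endpoints
    y(±13) = 9 cosh(13/9).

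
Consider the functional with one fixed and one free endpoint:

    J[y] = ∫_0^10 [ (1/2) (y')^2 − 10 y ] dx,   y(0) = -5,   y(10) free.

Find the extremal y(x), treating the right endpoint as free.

The Lagrangian L = (1/2) (y')^2 − 10 y gives
    ∂L/∂y = −10,   ∂L/∂y' = y'.
Euler-Lagrange: d/dx(y') − (−10) = 0, i.e. y'' + 10 = 0, so
    y(x) = −(10/2) x^2 + C1 x + C2.
Fixed left endpoint y(0) = -5 ⇒ C2 = -5.
The right endpoint x = 10 is free, so the natural (transversality) condition is ∂L/∂y' |_{x=10} = 0, i.e. y'(10) = 0.
Compute y'(x) = −10 x + C1, so y'(10) = −100 + C1 = 0 ⇒ C1 = 100.
Therefore the extremal is
    y(x) = −5 x^2 + 100 x − 5.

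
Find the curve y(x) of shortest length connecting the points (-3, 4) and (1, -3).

Arc-length functional: J[y] = ∫ sqrt(1 + (y')^2) dx.
Lagrangian L = sqrt(1 + (y')^2) has no explicit y dependence, so ∂L/∂y = 0 and the Euler-Lagrange equation gives
    d/dx( y' / sqrt(1 + (y')^2) ) = 0  ⇒  y' / sqrt(1 + (y')^2) = const.
Hence y' is constant, so y(x) is affine.
Fitting the endpoints (-3, 4) and (1, -3):
    slope m = ((-3) − 4) / (1 − (-3)) = -7/4,
    intercept c = 4 − m·(-3) = -5/4.
Extremal: y(x) = (-7/4) x - 5/4.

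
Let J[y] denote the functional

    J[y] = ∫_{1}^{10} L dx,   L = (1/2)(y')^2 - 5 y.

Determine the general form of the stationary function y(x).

The Lagrangian is L = (1/2)(y')^2 - 5 y.
∂L/∂y = -5.
∂L/∂y' = y'.
The Euler-Lagrange equation d/dx(∂L/∂y') − ∂L/∂y = 0 becomes:
    y'' + 5 = 0
General solution: y(x) = -(5/2) x^2 + A x + B, where A and B are arbitrary constants fixed by the endpoint conditions.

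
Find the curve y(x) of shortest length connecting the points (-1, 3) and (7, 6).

Arc-length functional: J[y] = ∫ sqrt(1 + (y')^2) dx.
Lagrangian L = sqrt(1 + (y')^2) has no explicit y dependence, so ∂L/∂y = 0 and the Euler-Lagrange equation gives
    d/dx( y' / sqrt(1 + (y')^2) ) = 0  ⇒  y' / sqrt(1 + (y')^2) = const.
Hence y' is constant, so y(x) is affine.
Fitting the endpoints (-1, 3) and (7, 6):
    slope m = (6 − 3) / (7 − (-1)) = 3/8,
    intercept c = 3 − m·(-1) = 27/8.
Extremal: y(x) = (3/8) x + 27/8.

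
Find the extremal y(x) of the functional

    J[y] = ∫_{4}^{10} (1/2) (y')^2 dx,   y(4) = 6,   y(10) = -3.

The Lagrangian is L = (1/2) (y')^2.
Compute ∂L/∂y = 0, ∂L/∂y' = y'.
The Euler-Lagrange equation d/dx(∂L/∂y') − ∂L/∂y = 0 reduces to
    y'' = 0.
Its general solution is
    y(x) = A x + B,
with A, B fixed by the endpoint conditions.
Applying the endpoint conditions y(4) = 6 and y(10) = -3: solve A·4 + B = 6 and A·10 + B = -3. Subtracting gives A(10 − 4) = -3 − 6, so A = -3/2, and B = 6 − A·4 = 12. Therefore
    y(x) = (-3/2) x + 12.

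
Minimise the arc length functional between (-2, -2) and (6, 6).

Arc-length functional: J[y] = ∫ sqrt(1 + (y')^2) dx.
Lagrangian L = sqrt(1 + (y')^2) has no explicit y dependence, so ∂L/∂y = 0 and the Euler-Lagrange equation gives
    d/dx( y' / sqrt(1 + (y')^2) ) = 0  ⇒  y' / sqrt(1 + (y')^2) = const.
Hence y' is constant, so y(x) is affine.
Fitting the endpoints (-2, -2) and (6, 6):
    slope m = (6 − (-2)) / (6 − (-2)) = 1,
    intercept c = (-2) − m·(-2) = 0.
Extremal: y(x) = x.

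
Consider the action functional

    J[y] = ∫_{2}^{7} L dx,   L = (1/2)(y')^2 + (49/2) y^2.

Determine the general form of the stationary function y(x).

The Lagrangian is L = (1/2)(y')^2 + (49/2) y^2.
∂L/∂y = 49y.
∂L/∂y' = y'.
The Euler-Lagrange equation d/dx(∂L/∂y') − ∂L/∂y = 0 becomes:
    y'' - 49 y = 0
General solution: y(x) = A e^(7x) + B e^(-7x), where A and B are arbitrary constants fixed by the endpoint conditions.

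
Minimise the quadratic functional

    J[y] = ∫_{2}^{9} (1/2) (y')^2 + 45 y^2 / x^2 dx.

The Lagrangian is L = (1/2) (y')^2 + 45 y^2 / x^2.
Compute ∂L/∂y = 90y/x^2, ∂L/∂y' = y'.
The Euler-Lagrange equation d/dx(∂L/∂y') − ∂L/∂y = 0 reduces to
    y'' − 90/x^2 · y = 0  (x > 0).
Its general solution is
    y(x) = A x^10 + B x^(-9),
with A, B fixed by the endpoint conditions.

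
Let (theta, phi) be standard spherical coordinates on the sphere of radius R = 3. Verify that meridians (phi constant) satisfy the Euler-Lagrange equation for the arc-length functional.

On the sphere of radius R = 3 with spherical coordinates (θ, φ), the induced metric is
    ds^2 = 9(dθ^2 + sin^2(θ) dφ^2).
Using θ as the parameter, the arc-length functional becomes
    J[φ] = ∫ 3 sqrt(1 + sin^2(θ) (dφ/dθ)^2) dθ.
So L = 3 sqrt(1 + sin^2(θ) φ'^2). Compute
    ∂L/∂φ = 0  (L has no explicit φ dependence),
    ∂L/∂φ' = 3 sin^2(θ) φ' / sqrt(1 + sin^2(θ) φ'^2).
For the candidate φ(θ) = c (constant), φ' = 0, so ∂L/∂φ' evaluated along the candidate vanishes, and ∂L/∂φ is identically zero. Hence
    d/dθ(∂L/∂φ') − ∂L/∂φ = 0
is satisfied. Therefore meridians φ = const are extremals of arc length — they are geodesics on the sphere.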